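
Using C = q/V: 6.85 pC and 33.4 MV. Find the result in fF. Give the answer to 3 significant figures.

0.000205 fF

(6.85e-12) / (33.4e6) = 0.20509e-18 F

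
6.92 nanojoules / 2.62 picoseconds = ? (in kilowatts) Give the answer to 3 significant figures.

2.64 kilowatts

(6.92e-9) / (2.62e-12) = 2.6412e3 W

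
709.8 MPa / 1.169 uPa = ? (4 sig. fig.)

607200000000000

(709.8e6) / (1.169e-6) = 607.19e12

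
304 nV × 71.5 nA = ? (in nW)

0.000021736 nW

304 × 10^-9 × 71.5 × 10^-9 = 21736 × 10^-18 W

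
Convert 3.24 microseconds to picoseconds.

3240000 picoseconds

micro = 1e-6, pico = 1e-12; factor is 1e6.
3.24 × 1e6 = 3240000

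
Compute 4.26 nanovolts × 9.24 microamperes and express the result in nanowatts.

4.26e-9 × 9.24e-6 = 39.3624e-15 W

0.0000393624 nanowatts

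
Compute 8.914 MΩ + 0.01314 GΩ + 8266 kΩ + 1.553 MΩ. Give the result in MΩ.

In MΩ:
  8.914 MΩ → 8.914
  0.01314 GΩ = 0.01314 × 10^3 MΩ = 13.14
  8266 kΩ = 8266 × 10^-3 MΩ = 8.266
  1.553 MΩ → 1.553
Sum: 8.914 + 13.14 + 8.266 + 1.553 = 31.873

31.873 MΩ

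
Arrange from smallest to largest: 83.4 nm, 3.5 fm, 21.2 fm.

3.5 fm < 21.2 fm < 83.4 nm

83.4 nm = 0.0000000834 m
3.5 fm = 0.0000000000000035 m
21.2 fm = 0.0000000000000212 m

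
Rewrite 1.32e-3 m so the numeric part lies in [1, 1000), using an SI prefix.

1.32 mm

= 1.32e-3 m; 1e-3 is milli.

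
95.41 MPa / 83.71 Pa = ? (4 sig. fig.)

(95.41 × 10⁶) / (83.71) = 1.1398 × 10⁶

1140000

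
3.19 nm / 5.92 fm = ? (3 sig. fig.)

(3.19 × 10⁻⁹) / (5.92 × 10⁻¹⁵) = 0.5389 × 10⁶

539000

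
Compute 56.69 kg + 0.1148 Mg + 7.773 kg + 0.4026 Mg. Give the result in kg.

581.863 kg

In kg:
  56.69 kg → 56.69
  0.1148 Mg = 0.1148 × 10^3 kg = 114.8
  7.773 kg → 7.773
  0.4026 Mg = 0.4026 × 10^3 kg = 402.6
Sum: 56.69 + 114.8 + 7.773 + 402.6 = 581.863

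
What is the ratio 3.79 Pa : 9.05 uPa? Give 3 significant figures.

(3.79) / (9.05 × 10⁻⁶) = 0.4188 × 10⁶

419000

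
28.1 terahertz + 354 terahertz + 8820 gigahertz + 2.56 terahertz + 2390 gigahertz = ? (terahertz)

In terahertz:
  28.1 terahertz → 28.1
  354 terahertz → 354
  8820 gigahertz = 8820 × 10^-3 terahertz = 8.82
  2.56 terahertz → 2.56
  2390 gigahertz = 2390 × 10^-3 terahertz = 2.39
Sum: 28.1 + 354 + 8.82 + 2.56 + 2.39 = 395.87

395.87 terahertz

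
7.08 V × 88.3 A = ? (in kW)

7.08 × 88.3 = 625.164 W

0.625164 kW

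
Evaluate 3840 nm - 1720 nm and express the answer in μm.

2.12 μm

In μm:
  3840 nm = 3840 × 10⁻³ μm = 3.84
  1720 nm = 1720 × 10⁻³ μm = 1.72
Difference: 3.84 - 1.72 = 2.12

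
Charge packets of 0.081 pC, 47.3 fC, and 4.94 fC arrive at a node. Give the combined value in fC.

133.24 fC

In fC:
  0.081 pC = 0.081e3 fC = 81
  47.3 fC → 47.3
  4.94 fC → 4.94
Sum: 81 + 47.3 + 4.94 = 133.24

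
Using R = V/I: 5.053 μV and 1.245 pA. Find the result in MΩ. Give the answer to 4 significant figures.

(5.053e-6) / (1.245e-12) = 4.05863e6 Ω

4.059 MΩ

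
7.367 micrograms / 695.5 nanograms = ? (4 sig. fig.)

10.59

(7.367e-6) / (695.5e-9) = 0.010592e3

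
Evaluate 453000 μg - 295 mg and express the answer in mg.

158 mg

In mg:
  453000 μg = 453000e-3 mg = 453
  295 mg → 295
Difference: 453 - 295 = 158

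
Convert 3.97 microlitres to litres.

0.00000397 litres

micro = 10⁻⁶, (no prefix) = 10⁰; factor is 10⁻⁶.
3.97 × 10⁻⁶ = 0.00000397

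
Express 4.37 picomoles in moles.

pico = 1e-12, (no prefix) = 1e0; factor is 1e-12.
4.37 × 1e-12 = 0.00000000000437

0.00000000000437 moles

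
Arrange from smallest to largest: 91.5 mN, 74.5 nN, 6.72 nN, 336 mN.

91.5 mN = 0.0915 N
74.5 nN = 0.0000000745 N
6.72 nN = 0.00000000672 N
336 mN = 0.336 N

6.72 nN < 74.5 nN < 91.5 mN < 336 mN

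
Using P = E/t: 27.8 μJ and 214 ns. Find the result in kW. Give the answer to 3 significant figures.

(27.8e-6) / (214e-9) = 0.12991e3 W

0.130 kW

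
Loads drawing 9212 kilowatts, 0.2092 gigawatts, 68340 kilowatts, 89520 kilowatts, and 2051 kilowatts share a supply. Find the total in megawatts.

378.323 megawatts

In megawatts:
  9212 kilowatts = 9212 × 10^-3 megawatts = 9.212
  0.2092 gigawatts = 0.2092 × 10^3 megawatts = 209.2
  68340 kilowatts = 68340 × 10^-3 megawatts = 68.34
  89520 kilowatts = 89520 × 10^-3 megawatts = 89.52
  2051 kilowatts = 2051 × 10^-3 megawatts = 2.051
Sum: 9.212 + 209.2 + 68.34 + 89.52 + 2.051 = 378.323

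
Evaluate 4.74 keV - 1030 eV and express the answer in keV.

In keV:
  4.74 keV → 4.74
  1030 eV = 1030e-3 keV = 1.03
Difference: 4.74 - 1.03 = 3.71

3.71 keV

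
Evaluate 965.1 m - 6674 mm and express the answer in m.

958.426 m

In m:
  965.1 m → 965.1
  6674 mm = 6674e-3 m = 6.674
Difference: 965.1 - 6.674 = 958.426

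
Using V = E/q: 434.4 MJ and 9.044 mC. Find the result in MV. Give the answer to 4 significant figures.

48030 MV

(434.4e6) / (9.044e-3) = 48.0318e9 V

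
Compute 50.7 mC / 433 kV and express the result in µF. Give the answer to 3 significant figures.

(50.7e-3) / (433e3) = 0.11709e-6 F

0.117 µF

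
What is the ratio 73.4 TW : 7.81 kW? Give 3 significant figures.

9400000000

(73.4 × 10¹²) / (7.81 × 10³) = 9.398 × 10⁹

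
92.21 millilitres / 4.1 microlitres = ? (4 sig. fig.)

(92.21 × 10^-3) / (4.1 × 10^-6) = 22.49 × 10^3

22490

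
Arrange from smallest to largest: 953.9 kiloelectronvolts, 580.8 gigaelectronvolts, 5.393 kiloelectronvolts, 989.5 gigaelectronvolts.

953.9 kiloelectronvolts = 953900 electronvolts
580.8 gigaelectronvolts = 580800000000 electronvolts
5.393 kiloelectronvolts = 5393 electronvolts
989.5 gigaelectronvolts = 989500000000 electronvolts

5.393 kiloelectronvolts < 953.9 kiloelectronvolts < 580.8 gigaelectronvolts < 989.5 gigaelectronvolts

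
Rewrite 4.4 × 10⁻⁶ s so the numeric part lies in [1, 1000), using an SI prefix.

= 4.4 × 10⁻⁶ s; 10⁻⁶ is micro.

4.4 us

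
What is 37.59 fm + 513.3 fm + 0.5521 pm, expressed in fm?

In fm:
  37.59 fm → 37.59
  513.3 fm → 513.3
  0.5521 pm = 0.5521 × 10³ fm = 552.1
Sum: 37.59 + 513.3 + 552.1 = 1102.99

1102.99 fm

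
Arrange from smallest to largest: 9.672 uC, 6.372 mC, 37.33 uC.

9.672 uC = 0.000009672 C
6.372 mC = 0.006372 C
37.33 uC = 0.00003733 C

9.672 uC < 37.33 uC < 6.372 mC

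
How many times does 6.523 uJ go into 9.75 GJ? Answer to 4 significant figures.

1495000000000000

(9.75 × 10^9) / (6.523 × 10^-6) = 1.4947 × 10^15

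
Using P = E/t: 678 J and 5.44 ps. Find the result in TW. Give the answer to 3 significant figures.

(678) / (5.44 × 10⁻¹²) = 124.63 × 10¹² W

125 TW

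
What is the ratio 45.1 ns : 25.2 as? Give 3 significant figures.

(45.1 × 10^-9) / (25.2 × 10^-18) = 1.79 × 10^9

1790000000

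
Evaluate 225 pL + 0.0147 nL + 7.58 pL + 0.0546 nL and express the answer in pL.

In pL:
  225 pL → 225
  0.0147 nL = 0.0147 × 10³ pL = 14.7
  7.58 pL → 7.58
  0.0546 nL = 0.0546 × 10³ pL = 54.6
Sum: 225 + 14.7 + 7.58 + 54.6 = 301.88

301.88 pL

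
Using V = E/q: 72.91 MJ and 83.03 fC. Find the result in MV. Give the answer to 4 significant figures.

878100000000000 MV

(72.91 × 10^6) / (83.03 × 10^-15) = 0.878116 × 10^21 V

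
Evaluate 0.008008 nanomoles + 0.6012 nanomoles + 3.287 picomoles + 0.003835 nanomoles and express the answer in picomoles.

In picomoles:
  0.008008 nanomoles = 0.008008 × 10³ picomoles = 8.008
  0.6012 nanomoles = 0.6012 × 10³ picomoles = 601.2
  3.287 picomoles → 3.287
  0.003835 nanomoles = 0.003835 × 10³ picomoles = 3.835
Sum: 8.008 + 601.2 + 3.287 + 3.835 = 616.33

616.33 picomoles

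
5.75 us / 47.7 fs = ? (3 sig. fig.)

(5.75e-6) / (47.7e-15) = 0.1205e9

121000000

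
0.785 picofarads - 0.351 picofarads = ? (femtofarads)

434 femtofarads

In femtofarads:
  0.785 picofarads = 0.785 × 10^3 femtofarads = 785
  0.351 picofarads = 0.351 × 10^3 femtofarads = 351
Difference: 785 - 351 = 434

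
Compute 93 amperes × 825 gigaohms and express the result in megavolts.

93 × 825 × 10^9 = 76725 × 10^9 V

76725000 megavolts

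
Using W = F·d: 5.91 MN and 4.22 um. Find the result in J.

24.9402 J

5.91e6 × 4.22e-6 = 24.9402 J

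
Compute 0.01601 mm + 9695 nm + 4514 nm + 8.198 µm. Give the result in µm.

38.417 µm

In µm:
  0.01601 mm = 0.01601 × 10³ µm = 16.01
  9695 nm = 9695 × 10⁻³ µm = 9.695
  4514 nm = 4514 × 10⁻³ µm = 4.514
  8.198 µm → 8.198
Sum: 16.01 + 9.695 + 4.514 + 8.198 = 38.417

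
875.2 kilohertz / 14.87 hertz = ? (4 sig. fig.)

(875.2 × 10³) / (14.87) = 58.857 × 10³

58860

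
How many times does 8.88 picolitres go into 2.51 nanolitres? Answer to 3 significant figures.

(2.51 × 10^-9) / (8.88 × 10^-12) = 0.2827 × 10^3

283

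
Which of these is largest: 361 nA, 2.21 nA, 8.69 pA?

361 nA = 0.000000361 A
2.21 nA = 0.00000000221 A
8.69 pA = 0.00000000000869 A

361 nA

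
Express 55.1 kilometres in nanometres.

kilo = 10³, nano = 10⁻⁹; factor is 10¹².
55.1 × 10¹² = 55100000000000

55100000000000 nanometres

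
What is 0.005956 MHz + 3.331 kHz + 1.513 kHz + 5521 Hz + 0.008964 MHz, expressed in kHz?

In kHz:
  0.005956 MHz = 0.005956 × 10^3 kHz = 5.956
  3.331 kHz → 3.331
  1.513 kHz → 1.513
  5521 Hz = 5521 × 10^-3 kHz = 5.521
  0.008964 MHz = 0.008964 × 10^3 kHz = 8.964
Sum: 5.956 + 3.331 + 1.513 + 5.521 + 8.964 = 25.285

25.285 kHz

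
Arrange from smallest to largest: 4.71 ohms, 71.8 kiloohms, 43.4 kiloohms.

4.71 ohms = 4.71 ohms
71.8 kiloohms = 71800 ohms
43.4 kiloohms = 43400 ohms

4.71 ohms < 43.4 kiloohms < 71.8 kiloohms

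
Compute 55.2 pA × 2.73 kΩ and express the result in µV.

55.2e-12 × 2.73e3 = 150.696e-9 V

0.150696 µV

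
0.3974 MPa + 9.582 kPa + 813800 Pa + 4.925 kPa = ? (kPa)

1225.707 kPa

In kPa:
  0.3974 MPa = 0.3974e3 kPa = 397.4
  9.582 kPa → 9.582
  813800 Pa = 813800e-3 kPa = 813.8
  4.925 kPa → 4.925
Sum: 397.4 + 9.582 + 813.8 + 4.925 = 1225.707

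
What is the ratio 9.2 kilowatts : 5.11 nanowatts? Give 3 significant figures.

1800000000000

(9.2 × 10³) / (5.11 × 10⁻⁹) = 1.8 × 10¹²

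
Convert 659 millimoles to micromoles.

milli = 10⁻³, micro = 10⁻⁶; factor is 10³.
659 × 10³ = 659000

659000 micromoles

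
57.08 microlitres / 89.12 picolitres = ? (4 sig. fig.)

640500

(57.08 × 10⁻⁶) / (89.12 × 10⁻¹²) = 0.64048 × 10⁶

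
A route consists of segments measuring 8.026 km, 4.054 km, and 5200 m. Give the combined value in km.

17.28 km

In km:
  8.026 km → 8.026
  4.054 km → 4.054
  5200 m = 5200 × 10^-3 km = 5.2
Sum: 8.026 + 4.054 + 5.2 = 17.28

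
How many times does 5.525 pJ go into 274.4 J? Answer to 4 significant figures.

49670000000000

(274.4) / (5.525 × 10⁻¹²) = 49.665 × 10¹²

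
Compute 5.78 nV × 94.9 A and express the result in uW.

0.548522 uW

5.78 × 10^-9 × 94.9 = 548.522 × 10^-9 W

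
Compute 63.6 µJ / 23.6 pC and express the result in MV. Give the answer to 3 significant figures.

2.69 MV

(63.6e-6) / (23.6e-12) = 2.6949e6 V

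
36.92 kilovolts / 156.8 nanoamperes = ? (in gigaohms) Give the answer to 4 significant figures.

235.5 gigaohms

(36.92e3) / (156.8e-9) = 0.235459e12 Ω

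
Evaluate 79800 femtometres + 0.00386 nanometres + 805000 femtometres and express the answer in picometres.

888.66 picometres

In picometres:
  79800 femtometres = 79800e-3 picometres = 79.8
  0.00386 nanometres = 0.00386e3 picometres = 3.86
  805000 femtometres = 805000e-3 picometres = 805
Sum: 79.8 + 3.86 + 805 = 888.66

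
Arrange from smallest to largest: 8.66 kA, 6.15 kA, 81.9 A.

8.66 kA = 8660 A
6.15 kA = 6150 A
81.9 A = 81.9 A

81.9 A < 6.15 kA < 8.66 kA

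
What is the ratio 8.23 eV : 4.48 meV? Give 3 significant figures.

1840

(8.23) / (4.48e-3) = 1.837e3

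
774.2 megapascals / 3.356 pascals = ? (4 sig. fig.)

(774.2 × 10^6) / (3.356) = 230.69 × 10^6

230700000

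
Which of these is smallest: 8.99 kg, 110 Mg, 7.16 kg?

7.16 kg

8.99 kg = 8990 g
110 Mg = 110000000 g
7.16 kg = 7160 g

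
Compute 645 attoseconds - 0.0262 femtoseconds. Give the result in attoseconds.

618.8 attoseconds

In attoseconds:
  645 attoseconds → 645
  0.0262 femtoseconds = 0.0262 × 10^3 attoseconds = 26.2
Difference: 645 - 26.2 = 618.8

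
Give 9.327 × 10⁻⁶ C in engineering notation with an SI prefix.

= 9.327 × 10⁻⁶ C; 10⁻⁶ is micro.

9.327 uC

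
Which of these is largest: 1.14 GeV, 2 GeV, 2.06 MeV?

1.14 GeV = 1140000000 eV
2 GeV = 2000000000 eV
2.06 MeV = 2060000 eV

2 GeV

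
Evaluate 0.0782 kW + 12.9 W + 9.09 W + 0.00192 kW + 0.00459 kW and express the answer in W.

In W:
  0.0782 kW = 0.0782 × 10^3 W = 78.2
  12.9 W → 12.9
  9.09 W → 9.09
  0.00192 kW = 0.00192 × 10^3 W = 1.92
  0.00459 kW = 0.00459 × 10^3 W = 4.59
Sum: 78.2 + 12.9 + 9.09 + 1.92 + 4.59 = 106.7

106.7 W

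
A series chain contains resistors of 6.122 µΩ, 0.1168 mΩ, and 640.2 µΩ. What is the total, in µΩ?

In µΩ:
  6.122 µΩ → 6.122
  0.1168 mΩ = 0.1168 × 10³ µΩ = 116.8
  640.2 µΩ → 640.2
Sum: 6.122 + 116.8 + 640.2 = 763.122

763.122 µΩ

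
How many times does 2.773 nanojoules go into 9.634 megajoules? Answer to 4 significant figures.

(9.634 × 10⁶) / (2.773 × 10⁻⁹) = 3.4742 × 10¹⁵

3474000000000000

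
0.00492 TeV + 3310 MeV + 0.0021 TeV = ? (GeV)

In GeV:
  0.00492 TeV = 0.00492e3 GeV = 4.92
  3310 MeV = 3310e-3 GeV = 3.31
  0.0021 TeV = 0.0021e3 GeV = 2.1
Sum: 4.92 + 3.31 + 2.1 = 10.33

10.33 GeV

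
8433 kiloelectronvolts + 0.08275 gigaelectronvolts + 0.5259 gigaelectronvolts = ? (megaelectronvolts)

617.083 megaelectronvolts

In megaelectronvolts:
  8433 kiloelectronvolts = 8433 × 10^-3 megaelectronvolts = 8.433
  0.08275 gigaelectronvolts = 0.08275 × 10^3 megaelectronvolts = 82.75
  0.5259 gigaelectronvolts = 0.5259 × 10^3 megaelectronvolts = 525.9
Sum: 8.433 + 82.75 + 525.9 = 617.083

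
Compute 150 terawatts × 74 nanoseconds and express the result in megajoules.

150e12 × 74e-9 = 11100e3 J

11.1 megajoules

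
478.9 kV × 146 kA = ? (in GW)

478.9e3 × 146e3 = 69919.4e6 W

69.9194 GW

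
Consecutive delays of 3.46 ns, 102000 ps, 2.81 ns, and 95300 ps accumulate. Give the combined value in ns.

In ns:
  3.46 ns → 3.46
  102000 ps = 102000e-3 ns = 102
  2.81 ns → 2.81
  95300 ps = 95300e-3 ns = 95.3
Sum: 3.46 + 102 + 2.81 + 95.3 = 203.57

203.57 ns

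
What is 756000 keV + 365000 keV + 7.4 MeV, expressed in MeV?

1128.4 MeV

In MeV:
  756000 keV = 756000 × 10^-3 MeV = 756
  365000 keV = 365000 × 10^-3 MeV = 365
  7.4 MeV → 7.4
Sum: 756 + 365 + 7.4 = 1128.4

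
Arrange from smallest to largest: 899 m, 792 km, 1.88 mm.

1.88 mm < 899 m < 792 km

899 m = 899 m
792 km = 792000 m
1.88 mm = 0.00188 m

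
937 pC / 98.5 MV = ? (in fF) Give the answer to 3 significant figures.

(937 × 10^-12) / (98.5 × 10^6) = 9.5127 × 10^-18 F

0.00951 fF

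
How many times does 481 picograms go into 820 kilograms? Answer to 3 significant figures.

(820 × 10³) / (481 × 10⁻¹²) = 1.705 × 10¹⁵

1700000000000000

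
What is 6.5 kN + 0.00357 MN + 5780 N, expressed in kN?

In kN:
  6.5 kN → 6.5
  0.00357 MN = 0.00357 × 10³ kN = 3.57
  5780 N = 5780 × 10⁻³ kN = 5.78
Sum: 6.5 + 3.57 + 5.78 = 15.85

15.85 kN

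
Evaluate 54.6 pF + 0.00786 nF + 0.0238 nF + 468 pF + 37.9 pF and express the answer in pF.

592.16 pF

In pF:
  54.6 pF → 54.6
  0.00786 nF = 0.00786e3 pF = 7.86
  0.0238 nF = 0.0238e3 pF = 23.8
  468 pF → 468
  37.9 pF → 37.9
Sum: 54.6 + 7.86 + 23.8 + 468 + 37.9 = 592.16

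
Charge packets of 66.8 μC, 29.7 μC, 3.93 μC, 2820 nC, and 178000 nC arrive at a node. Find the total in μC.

In μC:
  66.8 μC → 66.8
  29.7 μC → 29.7
  3.93 μC → 3.93
  2820 nC = 2820e-3 μC = 2.82
  178000 nC = 178000e-3 μC = 178
Sum: 66.8 + 29.7 + 3.93 + 2.82 + 178 = 281.25

281.25 μC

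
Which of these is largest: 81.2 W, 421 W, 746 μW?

81.2 W = 81.2 W
421 W = 421 W
746 μW = 0.000746 W

421 W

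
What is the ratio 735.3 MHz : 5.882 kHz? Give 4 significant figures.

125000

(735.3e6) / (5.882e3) = 125.01e3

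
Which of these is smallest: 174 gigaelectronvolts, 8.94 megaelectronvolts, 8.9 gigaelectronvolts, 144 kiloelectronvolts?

144 kiloelectronvolts

174 gigaelectronvolts = 174000000000 electronvolts
8.94 megaelectronvolts = 8940000 electronvolts
8.9 gigaelectronvolts = 8900000000 electronvolts
144 kiloelectronvolts = 144000 electronvolts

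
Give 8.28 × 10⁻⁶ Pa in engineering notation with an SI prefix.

8.28 µPa

= 8.28 × 10⁻⁶ Pa; 10⁻⁶ is micro.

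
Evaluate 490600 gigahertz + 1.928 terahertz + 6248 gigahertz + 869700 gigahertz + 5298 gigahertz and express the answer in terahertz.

1373.774 terahertz

In terahertz:
  490600 gigahertz = 490600 × 10⁻³ terahertz = 490.6
  1.928 terahertz → 1.928
  6248 gigahertz = 6248 × 10⁻³ terahertz = 6.248
  869700 gigahertz = 869700 × 10⁻³ terahertz = 869.7
  5298 gigahertz = 5298 × 10⁻³ terahertz = 5.298
Sum: 490.6 + 1.928 + 6.248 + 869.7 + 5.298 = 1373.774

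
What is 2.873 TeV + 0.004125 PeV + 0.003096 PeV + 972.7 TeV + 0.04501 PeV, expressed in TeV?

In TeV:
  2.873 TeV → 2.873
  0.004125 PeV = 0.004125 × 10³ TeV = 4.125
  0.003096 PeV = 0.003096 × 10³ TeV = 3.096
  972.7 TeV → 972.7
  0.04501 PeV = 0.04501 × 10³ TeV = 45.01
Sum: 2.873 + 4.125 + 3.096 + 972.7 + 45.01 = 1027.804

1027.804 TeV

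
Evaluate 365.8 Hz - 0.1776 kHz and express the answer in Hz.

In Hz:
  365.8 Hz → 365.8
  0.1776 kHz = 0.1776e3 Hz = 177.6
Difference: 365.8 - 177.6 = 188.2

188.2 Hz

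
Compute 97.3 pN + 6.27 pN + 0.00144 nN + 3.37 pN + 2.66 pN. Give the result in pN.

111.04 pN

In pN:
  97.3 pN → 97.3
  6.27 pN → 6.27
  0.00144 nN = 0.00144 × 10³ pN = 1.44
  3.37 pN → 3.37
  2.66 pN → 2.66
Sum: 97.3 + 6.27 + 1.44 + 3.37 + 2.66 = 111.04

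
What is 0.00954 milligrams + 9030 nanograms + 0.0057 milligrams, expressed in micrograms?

24.27 micrograms

In micrograms:
  0.00954 milligrams = 0.00954 × 10^3 micrograms = 9.54
  9030 nanograms = 9030 × 10^-3 micrograms = 9.03
  0.0057 milligrams = 0.0057 × 10^3 micrograms = 5.7
Sum: 9.54 + 9.03 + 5.7 = 24.27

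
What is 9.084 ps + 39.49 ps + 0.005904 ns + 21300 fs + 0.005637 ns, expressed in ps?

In ps:
  9.084 ps → 9.084
  39.49 ps → 39.49
  0.005904 ns = 0.005904 × 10³ ps = 5.904
  21300 fs = 21300 × 10⁻³ ps = 21.3
  0.005637 ns = 0.005637 × 10³ ps = 5.637
Sum: 9.084 + 39.49 + 5.904 + 21.3 + 5.637 = 81.415

81.415 ps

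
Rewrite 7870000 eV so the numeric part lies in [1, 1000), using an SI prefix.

= 7.87 × 10^6 eV; 10^6 is mega.

7.87 MeV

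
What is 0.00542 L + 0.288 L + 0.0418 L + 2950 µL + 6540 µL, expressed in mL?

344.71 mL

In mL:
  0.00542 L = 0.00542 × 10^3 mL = 5.42
  0.288 L = 0.288 × 10^3 mL = 288
  0.0418 L = 0.0418 × 10^3 mL = 41.8
  2950 µL = 2950 × 10^-3 mL = 2.95
  6540 µL = 6540 × 10^-3 mL = 6.54
Sum: 5.42 + 288 + 41.8 + 2.95 + 6.54 = 344.71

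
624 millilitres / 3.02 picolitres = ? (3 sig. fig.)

(624 × 10⁻³) / (3.02 × 10⁻¹²) = 206.6 × 10⁹

207000000000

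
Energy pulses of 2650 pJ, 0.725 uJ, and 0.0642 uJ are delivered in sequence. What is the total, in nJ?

791.85 nJ

In nJ:
  2650 pJ = 2650e-3 nJ = 2.65
  0.725 uJ = 0.725e3 nJ = 725
  0.0642 uJ = 0.0642e3 nJ = 64.2
Sum: 2.65 + 725 + 64.2 = 791.85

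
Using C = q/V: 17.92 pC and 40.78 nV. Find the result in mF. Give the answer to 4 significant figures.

(17.92e-12) / (40.78e-9) = 0.439431e-3 F

0.4394 mF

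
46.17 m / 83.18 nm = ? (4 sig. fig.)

(46.17) / (83.18 × 10^-9) = 0.55506 × 10^9

555100000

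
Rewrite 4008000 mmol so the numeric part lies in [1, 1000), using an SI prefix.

4.008 kmol

= 4.008e3 mol; 1e3 is kilo.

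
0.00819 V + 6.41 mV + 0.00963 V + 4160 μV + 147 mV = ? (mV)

175.39 mV

In mV:
  0.00819 V = 0.00819e3 mV = 8.19
  6.41 mV → 6.41
  0.00963 V = 0.00963e3 mV = 9.63
  4160 μV = 4160e-3 mV = 4.16
  147 mV → 147
Sum: 8.19 + 6.41 + 9.63 + 4.16 + 147 = 175.39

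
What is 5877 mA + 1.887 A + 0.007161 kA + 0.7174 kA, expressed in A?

732.325 A

In A:
  5877 mA = 5877e-3 A = 5.877
  1.887 A → 1.887
  0.007161 kA = 0.007161e3 A = 7.161
  0.7174 kA = 0.7174e3 A = 717.4
Sum: 5.877 + 1.887 + 7.161 + 717.4 = 732.325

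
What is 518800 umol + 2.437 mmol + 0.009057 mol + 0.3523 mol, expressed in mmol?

882.594 mmol

In mmol:
  518800 umol = 518800 × 10⁻³ mmol = 518.8
  2.437 mmol → 2.437
  0.009057 mol = 0.009057 × 10³ mmol = 9.057
  0.3523 mol = 0.3523 × 10³ mmol = 352.3
Sum: 518.8 + 2.437 + 9.057 + 352.3 = 882.594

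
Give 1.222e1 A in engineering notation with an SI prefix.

= 12.22 A; mantissa already in [1, 1000).

12.22 A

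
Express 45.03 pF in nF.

0.04503 nF

pico = 1e-12, nano = 1e-9; factor is 1e-3.
45.03 × 1e-3 = 0.04503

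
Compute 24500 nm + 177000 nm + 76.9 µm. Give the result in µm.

278.4 µm

In µm:
  24500 nm = 24500e-3 µm = 24.5
  177000 nm = 177000e-3 µm = 177
  76.9 µm → 76.9
Sum: 24.5 + 177 + 76.9 = 278.4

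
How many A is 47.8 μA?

micro = 10⁻⁶, (no prefix) = 10⁰; factor is 10⁻⁶.
47.8 × 10⁻⁶ = 0.0000478

0.0000478 A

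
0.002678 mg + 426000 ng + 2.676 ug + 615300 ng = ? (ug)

In ug:
  0.002678 mg = 0.002678e3 ug = 2.678
  426000 ng = 426000e-3 ug = 426
  2.676 ug → 2.676
  615300 ng = 615300e-3 ug = 615.3
Sum: 2.678 + 426 + 2.676 + 615.3 = 1046.654

1046.654 ug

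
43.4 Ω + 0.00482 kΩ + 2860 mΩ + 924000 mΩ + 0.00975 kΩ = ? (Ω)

In Ω:
  43.4 Ω → 43.4
  0.00482 kΩ = 0.00482 × 10³ Ω = 4.82
  2860 mΩ = 2860 × 10⁻³ Ω = 2.86
  924000 mΩ = 924000 × 10⁻³ Ω = 924
  0.00975 kΩ = 0.00975 × 10³ Ω = 9.75
Sum: 43.4 + 4.82 + 2.86 + 924 + 9.75 = 984.83

984.83 Ω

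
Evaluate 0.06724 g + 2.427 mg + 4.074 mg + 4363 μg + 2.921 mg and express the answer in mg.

81.025 mg

In mg:
  0.06724 g = 0.06724e3 mg = 67.24
  2.427 mg → 2.427
  4.074 mg → 4.074
  4363 μg = 4363e-3 mg = 4.363
  2.921 mg → 2.921
Sum: 67.24 + 2.427 + 4.074 + 4.363 + 2.921 = 81.025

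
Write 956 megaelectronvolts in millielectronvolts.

956000000000 millielectronvolts

mega = 10^6, milli = 10^-3; factor is 10^9.
956 × 10^9 = 956000000000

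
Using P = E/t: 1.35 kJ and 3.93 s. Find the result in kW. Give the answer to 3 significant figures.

0.344 kW

(1.35e3) / (3.93) = 0.34351e3 W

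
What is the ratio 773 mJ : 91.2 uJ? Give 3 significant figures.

8480

(773 × 10^-3) / (91.2 × 10^-6) = 8.476 × 10^3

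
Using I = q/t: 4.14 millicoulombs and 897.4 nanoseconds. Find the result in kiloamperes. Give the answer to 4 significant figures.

(4.14 × 10^-3) / (897.4 × 10^-9) = 0.00461333 × 10^6 A

4.613 kiloamperes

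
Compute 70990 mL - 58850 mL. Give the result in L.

In L:
  70990 mL = 70990e-3 L = 70.99
  58850 mL = 58850e-3 L = 58.85
Difference: 70.99 - 58.85 = 12.14

12.14 L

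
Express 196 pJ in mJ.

pico = 10^-12, milli = 10^-3; factor is 10^-9.
196 × 10^-9 = 0.000000196

0.000000196 mJ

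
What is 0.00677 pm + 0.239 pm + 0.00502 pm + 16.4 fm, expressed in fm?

In fm:
  0.00677 pm = 0.00677e3 fm = 6.77
  0.239 pm = 0.239e3 fm = 239
  0.00502 pm = 0.00502e3 fm = 5.02
  16.4 fm → 16.4
Sum: 6.77 + 239 + 5.02 + 16.4 = 267.19

267.19 fm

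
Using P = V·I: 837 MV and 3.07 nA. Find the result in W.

2.56959 W

837 × 10^6 × 3.07 × 10^-9 = 2569.59 × 10^-3 W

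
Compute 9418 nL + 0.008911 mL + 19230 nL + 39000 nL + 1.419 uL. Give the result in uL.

77.978 uL

In uL:
  9418 nL = 9418 × 10^-3 uL = 9.418
  0.008911 mL = 0.008911 × 10^3 uL = 8.911
  19230 nL = 19230 × 10^-3 uL = 19.23
  39000 nL = 39000 × 10^-3 uL = 39
  1.419 uL → 1.419
Sum: 9.418 + 8.911 + 19.23 + 39 + 1.419 = 77.978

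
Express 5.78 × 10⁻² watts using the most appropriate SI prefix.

57.8 milliwatts

= 57.8 × 10⁻³ watts; 10⁻³ is milli.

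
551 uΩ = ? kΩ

micro = 10⁻⁶, kilo = 10³; factor is 10⁻⁹.
551 × 10⁻⁹ = 0.000000551

0.000000551 kΩ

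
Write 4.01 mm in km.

milli = 1e-3, kilo = 1e3; factor is 1e-6.
4.01 × 1e-6 = 0.00000401

0.00000401 km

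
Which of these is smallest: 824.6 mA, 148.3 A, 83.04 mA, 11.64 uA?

11.64 uA

824.6 mA = 0.8246 A
148.3 A = 148.3 A
83.04 mA = 0.08304 A
11.64 uA = 0.00001164 A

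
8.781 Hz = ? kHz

(no prefix) = 1e0, kilo = 1e3; factor is 1e-3.
8.781 × 1e-3 = 0.008781

0.008781 kHz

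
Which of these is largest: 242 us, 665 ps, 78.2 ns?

242 us

242 us = 0.000242 s
665 ps = 0.000000000665 s
78.2 ns = 0.0000000782 s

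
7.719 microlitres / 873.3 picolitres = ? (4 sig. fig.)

(7.719 × 10^-6) / (873.3 × 10^-12) = 0.0088389 × 10^6

8839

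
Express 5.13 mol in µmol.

5130000 µmol

(no prefix) = 10⁰, micro = 10⁻⁶; factor is 10⁶.
5.13 × 10⁶ = 5130000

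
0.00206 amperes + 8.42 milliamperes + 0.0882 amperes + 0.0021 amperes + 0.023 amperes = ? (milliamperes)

In milliamperes:
  0.00206 amperes = 0.00206 × 10³ milliamperes = 2.06
  8.42 milliamperes → 8.42
  0.0882 amperes = 0.0882 × 10³ milliamperes = 88.2
  0.0021 amperes = 0.0021 × 10³ milliamperes = 2.1
  0.023 amperes = 0.023 × 10³ milliamperes = 23
Sum: 2.06 + 8.42 + 88.2 + 2.1 + 23 = 123.78

123.78 milliamperes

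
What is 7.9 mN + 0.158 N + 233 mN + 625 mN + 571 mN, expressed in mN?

1594.9 mN

In mN:
  7.9 mN → 7.9
  0.158 N = 0.158e3 mN = 158
  233 mN → 233
  625 mN → 625
  571 mN → 571
Sum: 7.9 + 158 + 233 + 625 + 571 = 1594.9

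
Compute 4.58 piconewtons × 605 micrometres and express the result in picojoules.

4.58 × 10^-12 × 605 × 10^-6 = 2770.9 × 10^-18 J

0.0027709 picojoules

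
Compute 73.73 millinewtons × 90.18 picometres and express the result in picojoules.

73.73 × 10^-3 × 90.18 × 10^-12 = 6648.9714 × 10^-15 J

6.6489714 picojoules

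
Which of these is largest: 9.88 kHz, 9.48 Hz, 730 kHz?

730 kHz

9.88 kHz = 9880 Hz
9.48 Hz = 9.48 Hz
730 kHz = 730000 Hz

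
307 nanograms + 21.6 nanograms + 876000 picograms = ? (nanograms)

In nanograms:
  307 nanograms → 307
  21.6 nanograms → 21.6
  876000 picograms = 876000e-3 nanograms = 876
Sum: 307 + 21.6 + 876 = 1204.6

1204.6 nanograms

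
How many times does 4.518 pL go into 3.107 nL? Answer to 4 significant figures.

687.7

(3.107 × 10⁻⁹) / (4.518 × 10⁻¹²) = 0.68769 × 10³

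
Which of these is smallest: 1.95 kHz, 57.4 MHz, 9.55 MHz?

1.95 kHz = 1950 Hz
57.4 MHz = 57400000 Hz
9.55 MHz = 9550000 Hz

1.95 kHz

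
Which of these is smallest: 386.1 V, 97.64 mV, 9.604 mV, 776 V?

386.1 V = 386.1 V
97.64 mV = 0.09764 V
9.604 mV = 0.009604 V
776 V = 776 V

9.604 mV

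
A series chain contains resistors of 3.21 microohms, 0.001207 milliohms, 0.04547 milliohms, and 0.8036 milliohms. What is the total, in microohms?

853.487 microohms

In microohms:
  3.21 microohms → 3.21
  0.001207 milliohms = 0.001207 × 10³ microohms = 1.207
  0.04547 milliohms = 0.04547 × 10³ microohms = 45.47
  0.8036 milliohms = 0.8036 × 10³ microohms = 803.6
Sum: 3.21 + 1.207 + 45.47 + 803.6 = 853.487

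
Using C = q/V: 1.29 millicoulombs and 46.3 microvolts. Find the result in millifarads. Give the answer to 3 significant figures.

27900 millifarads

(1.29 × 10^-3) / (46.3 × 10^-6) = 0.027862 × 10^3 F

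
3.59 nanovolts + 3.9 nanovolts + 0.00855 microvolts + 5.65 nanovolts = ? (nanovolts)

21.69 nanovolts

In nanovolts:
  3.59 nanovolts → 3.59
  3.9 nanovolts → 3.9
  0.00855 microvolts = 0.00855e3 nanovolts = 8.55
  5.65 nanovolts → 5.65
Sum: 3.59 + 3.9 + 8.55 + 5.65 = 21.69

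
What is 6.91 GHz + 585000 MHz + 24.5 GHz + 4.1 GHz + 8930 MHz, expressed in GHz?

629.44 GHz

In GHz:
  6.91 GHz → 6.91
  585000 MHz = 585000 × 10^-3 GHz = 585
  24.5 GHz → 24.5
  4.1 GHz → 4.1
  8930 MHz = 8930 × 10^-3 GHz = 8.93
Sum: 6.91 + 585 + 24.5 + 4.1 + 8.93 = 629.44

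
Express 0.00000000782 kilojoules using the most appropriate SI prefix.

7.82 microjoules

= 7.82e-6 joules; 1e-6 is micro.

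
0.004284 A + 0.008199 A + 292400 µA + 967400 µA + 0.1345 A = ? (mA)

1406.783 mA

In mA:
  0.004284 A = 0.004284 × 10³ mA = 4.284
  0.008199 A = 0.008199 × 10³ mA = 8.199
  292400 µA = 292400 × 10⁻³ mA = 292.4
  967400 µA = 967400 × 10⁻³ mA = 967.4
  0.1345 A = 0.1345 × 10³ mA = 134.5
Sum: 4.284 + 8.199 + 292.4 + 967.4 + 134.5 = 1406.783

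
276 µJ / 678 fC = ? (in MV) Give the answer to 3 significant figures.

407 MV

(276 × 10^-6) / (678 × 10^-15) = 0.40708 × 10^9 V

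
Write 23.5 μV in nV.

23500 nV

micro = 10^-6, nano = 10^-9; factor is 10^3.
23.5 × 10^3 = 23500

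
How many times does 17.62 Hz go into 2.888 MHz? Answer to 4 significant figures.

(2.888 × 10^6) / (17.62) = 0.1639 × 10^6

163900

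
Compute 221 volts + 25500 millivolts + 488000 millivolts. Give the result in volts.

In volts:
  221 volts → 221
  25500 millivolts = 25500e-3 volts = 25.5
  488000 millivolts = 488000e-3 volts = 488
Sum: 221 + 25.5 + 488 = 734.5

734.5 volts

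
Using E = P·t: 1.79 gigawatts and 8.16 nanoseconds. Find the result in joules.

1.79 × 10⁹ × 8.16 × 10⁻⁹ = 14.6064 J

14.6064 joules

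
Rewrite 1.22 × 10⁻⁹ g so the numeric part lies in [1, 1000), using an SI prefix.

= 1.22 × 10⁻⁹ g; 10⁻⁹ is nano.

1.22 ng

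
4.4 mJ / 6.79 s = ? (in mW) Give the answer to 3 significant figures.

(4.4 × 10⁻³) / (6.79) = 0.64801 × 10⁻³ W

0.648 mW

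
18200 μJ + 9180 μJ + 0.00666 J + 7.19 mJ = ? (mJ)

41.23 mJ

In mJ:
  18200 μJ = 18200 × 10⁻³ mJ = 18.2
  9180 μJ = 9180 × 10⁻³ mJ = 9.18
  0.00666 J = 0.00666 × 10³ mJ = 6.66
  7.19 mJ → 7.19
Sum: 18.2 + 9.18 + 6.66 + 7.19 = 41.23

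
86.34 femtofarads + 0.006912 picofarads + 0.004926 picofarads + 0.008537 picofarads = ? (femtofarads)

In femtofarads:
  86.34 femtofarads → 86.34
  0.006912 picofarads = 0.006912 × 10³ femtofarads = 6.912
  0.004926 picofarads = 0.004926 × 10³ femtofarads = 4.926
  0.008537 picofarads = 0.008537 × 10³ femtofarads = 8.537
Sum: 86.34 + 6.912 + 4.926 + 8.537 = 106.715

106.715 femtofarads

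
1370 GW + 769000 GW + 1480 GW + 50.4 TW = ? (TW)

In TW:
  1370 GW = 1370 × 10^-3 TW = 1.37
  769000 GW = 769000 × 10^-3 TW = 769
  1480 GW = 1480 × 10^-3 TW = 1.48
  50.4 TW → 50.4
Sum: 1.37 + 769 + 1.48 + 50.4 = 822.25

822.25 TW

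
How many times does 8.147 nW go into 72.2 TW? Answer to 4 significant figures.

(72.2 × 10¹²) / (8.147 × 10⁻⁹) = 8.8622 × 10²¹

8862000000000000000000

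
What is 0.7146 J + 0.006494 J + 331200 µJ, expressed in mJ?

In mJ:
  0.7146 J = 0.7146 × 10³ mJ = 714.6
  0.006494 J = 0.006494 × 10³ mJ = 6.494
  331200 µJ = 331200 × 10⁻³ mJ = 331.2
Sum: 714.6 + 6.494 + 331.2 = 1052.294

1052.294 mJ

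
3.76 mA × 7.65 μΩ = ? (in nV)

3.76 × 10⁻³ × 7.65 × 10⁻⁶ = 28.764 × 10⁻⁹ V

28.764 nV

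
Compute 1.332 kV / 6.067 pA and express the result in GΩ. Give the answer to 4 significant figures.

219500 GΩ

(1.332e3) / (6.067e-12) = 0.219548e15 Ω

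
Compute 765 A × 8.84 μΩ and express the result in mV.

6.7626 mV

765 × 8.84 × 10^-6 = 6762.6 × 10^-6 V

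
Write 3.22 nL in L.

0.00000000322 L

nano = 10⁻⁹, (no prefix) = 10⁰; factor is 10⁻⁹.
3.22 × 10⁻⁹ = 0.00000000322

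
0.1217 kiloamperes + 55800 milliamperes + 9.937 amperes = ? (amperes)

187.437 amperes

In amperes:
  0.1217 kiloamperes = 0.1217e3 amperes = 121.7
  55800 milliamperes = 55800e-3 amperes = 55.8
  9.937 amperes → 9.937
Sum: 121.7 + 55.8 + 9.937 = 187.437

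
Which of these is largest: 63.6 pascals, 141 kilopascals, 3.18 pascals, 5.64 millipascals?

141 kilopascals

63.6 pascals = 63.6 pascals
141 kilopascals = 141000 pascals
3.18 pascals = 3.18 pascals
5.64 millipascals = 0.00564 pascals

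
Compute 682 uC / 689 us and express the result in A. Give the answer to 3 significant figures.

(682 × 10^-6) / (689 × 10^-6) = 0.98984 A

0.990 A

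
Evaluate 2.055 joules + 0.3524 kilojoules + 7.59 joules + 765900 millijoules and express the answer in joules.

1127.945 joules

In joules:
  2.055 joules → 2.055
  0.3524 kilojoules = 0.3524e3 joules = 352.4
  7.59 joules → 7.59
  765900 millijoules = 765900e-3 joules = 765.9
Sum: 2.055 + 352.4 + 7.59 + 765.9 = 1127.945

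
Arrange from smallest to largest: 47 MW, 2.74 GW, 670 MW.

47 MW < 670 MW < 2.74 GW

47 MW = 47000000 W
2.74 GW = 2740000000 W
670 MW = 670000000 W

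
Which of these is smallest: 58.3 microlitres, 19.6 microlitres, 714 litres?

58.3 microlitres = 0.0000583 litres
19.6 microlitres = 0.0000196 litres
714 litres = 714 litres

19.6 microlitres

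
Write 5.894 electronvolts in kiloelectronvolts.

0.005894 kiloelectronvolts

(no prefix) = 1e0, kilo = 1e3; factor is 1e-3.
5.894 × 1e-3 = 0.005894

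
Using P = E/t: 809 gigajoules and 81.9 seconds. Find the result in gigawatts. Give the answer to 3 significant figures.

9.88 gigawatts

(809 × 10⁹) / (81.9) = 9.8779 × 10⁹ W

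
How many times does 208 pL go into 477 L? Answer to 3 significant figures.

(477) / (208 × 10⁻¹²) = 2.293 × 10¹²

2290000000000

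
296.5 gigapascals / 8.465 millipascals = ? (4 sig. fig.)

35030000000000

(296.5e9) / (8.465e-3) = 35.027e12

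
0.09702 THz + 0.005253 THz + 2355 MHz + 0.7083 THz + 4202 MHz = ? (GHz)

In GHz:
  0.09702 THz = 0.09702 × 10^3 GHz = 97.02
  0.005253 THz = 0.005253 × 10^3 GHz = 5.253
  2355 MHz = 2355 × 10^-3 GHz = 2.355
  0.7083 THz = 0.7083 × 10^3 GHz = 708.3
  4202 MHz = 4202 × 10^-3 GHz = 4.202
Sum: 97.02 + 5.253 + 2.355 + 708.3 + 4.202 = 817.13

817.13 GHz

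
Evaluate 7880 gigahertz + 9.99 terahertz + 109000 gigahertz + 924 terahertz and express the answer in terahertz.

1050.87 terahertz

In terahertz:
  7880 gigahertz = 7880 × 10⁻³ terahertz = 7.88
  9.99 terahertz → 9.99
  109000 gigahertz = 109000 × 10⁻³ terahertz = 109
  924 terahertz → 924
Sum: 7.88 + 9.99 + 109 + 924 = 1050.87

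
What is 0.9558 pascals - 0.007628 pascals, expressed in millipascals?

948.172 millipascals

In millipascals:
  0.9558 pascals = 0.9558e3 millipascals = 955.8
  0.007628 pascals = 0.007628e3 millipascals = 7.628
Difference: 955.8 - 7.628 = 948.172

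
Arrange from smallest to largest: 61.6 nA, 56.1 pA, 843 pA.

61.6 nA = 0.0000000616 A
56.1 pA = 0.0000000000561 A
843 pA = 0.000000000843 A

56.1 pA < 843 pA < 61.6 nA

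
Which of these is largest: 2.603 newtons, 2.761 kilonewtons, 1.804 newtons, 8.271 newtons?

2.603 newtons = 2.603 newtons
2.761 kilonewtons = 2761 newtons
1.804 newtons = 1.804 newtons
8.271 newtons = 8.271 newtons

2.761 kilonewtons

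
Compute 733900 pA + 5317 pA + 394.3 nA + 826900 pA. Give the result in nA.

In nA:
  733900 pA = 733900 × 10^-3 nA = 733.9
  5317 pA = 5317 × 10^-3 nA = 5.317
  394.3 nA → 394.3
  826900 pA = 826900 × 10^-3 nA = 826.9
Sum: 733.9 + 5.317 + 394.3 + 826.9 = 1960.417

1960.417 nA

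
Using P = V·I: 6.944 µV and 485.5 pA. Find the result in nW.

0.000003371312 nW

6.944 × 10^-6 × 485.5 × 10^-12 = 3371.312 × 10^-18 W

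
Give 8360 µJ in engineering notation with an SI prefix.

= 8.36 × 10⁻³ J; 10⁻³ is milli.

8.36 mJ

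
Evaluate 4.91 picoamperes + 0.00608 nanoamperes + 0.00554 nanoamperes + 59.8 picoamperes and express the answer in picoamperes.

In picoamperes:
  4.91 picoamperes → 4.91
  0.00608 nanoamperes = 0.00608 × 10³ picoamperes = 6.08
  0.00554 nanoamperes = 0.00554 × 10³ picoamperes = 5.54
  59.8 picoamperes → 59.8
Sum: 4.91 + 6.08 + 5.54 + 59.8 = 76.33

76.33 picoamperes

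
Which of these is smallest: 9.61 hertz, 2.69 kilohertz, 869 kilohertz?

9.61 hertz

9.61 hertz = 9.61 hertz
2.69 kilohertz = 2690 hertz
869 kilohertz = 869000 hertz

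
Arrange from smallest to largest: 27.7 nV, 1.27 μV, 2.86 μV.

27.7 nV < 1.27 μV < 2.86 μV

27.7 nV = 0.0000000277 V
1.27 μV = 0.00000127 V
2.86 μV = 0.00000286 V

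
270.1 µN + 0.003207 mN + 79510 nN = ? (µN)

In µN:
  270.1 µN → 270.1
  0.003207 mN = 0.003207 × 10^3 µN = 3.207
  79510 nN = 79510 × 10^-3 µN = 79.51
Sum: 270.1 + 3.207 + 79.51 = 352.817

352.817 µN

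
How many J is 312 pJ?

pico = 10⁻¹², (no prefix) = 10⁰; factor is 10⁻¹².
312 × 10⁻¹² = 0.000000000312

0.000000000312 J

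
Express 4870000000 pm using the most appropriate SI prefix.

= 4.87 × 10^-3 m; 10^-3 is milli.

4.87 mm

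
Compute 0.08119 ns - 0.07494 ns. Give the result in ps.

6.25 ps

In ps:
  0.08119 ns = 0.08119 × 10^3 ps = 81.19
  0.07494 ns = 0.07494 × 10^3 ps = 74.94
Difference: 81.19 - 74.94 = 6.25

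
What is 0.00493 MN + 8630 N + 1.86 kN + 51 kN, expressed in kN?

In kN:
  0.00493 MN = 0.00493 × 10^3 kN = 4.93
  8630 N = 8630 × 10^-3 kN = 8.63
  1.86 kN → 1.86
  51 kN → 51
Sum: 4.93 + 8.63 + 1.86 + 51 = 66.42

66.42 kN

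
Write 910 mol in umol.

910000000 umol

(no prefix) = 10^0, micro = 10^-6; factor is 10^6.
910 × 10^6 = 910000000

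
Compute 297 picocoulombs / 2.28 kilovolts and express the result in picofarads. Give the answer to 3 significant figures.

(297 × 10^-12) / (2.28 × 10^3) = 130.26 × 10^-15 F

0.130 picofarads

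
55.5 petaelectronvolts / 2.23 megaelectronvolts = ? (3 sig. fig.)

24900000000

(55.5 × 10¹⁵) / (2.23 × 10⁶) = 24.89 × 10⁹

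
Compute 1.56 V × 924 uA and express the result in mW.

1.56 × 924 × 10^-6 = 1441.44 × 10^-6 W

1.44144 mW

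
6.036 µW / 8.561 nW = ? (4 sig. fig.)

705.1

(6.036 × 10⁻⁶) / (8.561 × 10⁻⁹) = 0.70506 × 10³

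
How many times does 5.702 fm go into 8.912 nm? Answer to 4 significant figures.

(8.912e-9) / (5.702e-15) = 1.563e6

1563000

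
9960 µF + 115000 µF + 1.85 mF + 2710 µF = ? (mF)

129.52 mF

In mF:
  9960 µF = 9960 × 10⁻³ mF = 9.96
  115000 µF = 115000 × 10⁻³ mF = 115
  1.85 mF → 1.85
  2710 µF = 2710 × 10⁻³ mF = 2.71
Sum: 9.96 + 115 + 1.85 + 2.71 = 129.52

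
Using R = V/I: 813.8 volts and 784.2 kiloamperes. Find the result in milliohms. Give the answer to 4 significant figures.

1.038 milliohms

(813.8) / (784.2e3) = 1.03775e-3 Ω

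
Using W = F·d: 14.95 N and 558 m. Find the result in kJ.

8.3421 kJ

14.95 × 558 = 8342.1 J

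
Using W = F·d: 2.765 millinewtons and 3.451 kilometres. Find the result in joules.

2.765e-3 × 3.451e3 = 9.542015 J

9.542015 joules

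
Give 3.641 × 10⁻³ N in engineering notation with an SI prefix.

3.641 mN

= 3.641 × 10⁻³ N; 10⁻³ is milli.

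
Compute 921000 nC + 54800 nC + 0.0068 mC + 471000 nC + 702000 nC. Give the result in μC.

2155.6 μC

In μC:
  921000 nC = 921000e-3 μC = 921
  54800 nC = 54800e-3 μC = 54.8
  0.0068 mC = 0.0068e3 μC = 6.8
  471000 nC = 471000e-3 μC = 471
  702000 nC = 702000e-3 μC = 702
Sum: 921 + 54.8 + 6.8 + 471 + 702 = 2155.6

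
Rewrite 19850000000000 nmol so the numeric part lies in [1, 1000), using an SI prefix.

= 19.85 × 10^3 mol; 10^3 is kilo.

19.85 kmol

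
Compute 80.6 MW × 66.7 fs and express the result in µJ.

80.6e6 × 66.7e-15 = 5376.02e-9 J

5.37602 µJ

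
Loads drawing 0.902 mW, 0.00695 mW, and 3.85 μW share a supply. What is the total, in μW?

In μW:
  0.902 mW = 0.902e3 μW = 902
  0.00695 mW = 0.00695e3 μW = 6.95
  3.85 μW → 3.85
Sum: 902 + 6.95 + 3.85 = 912.8

912.8 μW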